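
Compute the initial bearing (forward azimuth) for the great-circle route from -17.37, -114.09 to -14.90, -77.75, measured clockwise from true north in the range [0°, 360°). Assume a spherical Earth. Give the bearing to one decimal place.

91.3°

Δλ = -77.75 − -114.09 = 36.34°.
θ = atan2( sin Δλ · cos φ₂ , cos φ₁ · sin φ₂ − sin φ₁ · cos φ₂ · cos Δλ )
  = atan2(0.57265, -0.01301) = 91.302° → normalised to [0°, 360°): 91.302°.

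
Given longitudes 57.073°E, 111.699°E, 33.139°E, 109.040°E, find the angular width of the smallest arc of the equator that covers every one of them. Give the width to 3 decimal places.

78.560°

Sort the longitudes: +33.139°, +57.073°, +109.040°, +111.699°.
Eastward gaps between consecutive values (wrapping around): 23.934°, 51.967°, 2.659°, 281.440°.
Largest gap = 281.440° ⇒ minimal covering band is its complement: 360° − 281.440° = 78.560°.
Band runs from +33.139° eastward to +111.699°.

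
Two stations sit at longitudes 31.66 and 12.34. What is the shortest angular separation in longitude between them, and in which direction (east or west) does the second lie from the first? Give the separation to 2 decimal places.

Raw difference: 12.34 − 31.66 = -19.32°.
Normalise into (−180°, 180°]: -19.32° stays -19.32°.
Negative ⇒ the second point lies to the west; separation 19.32°.

19.32° west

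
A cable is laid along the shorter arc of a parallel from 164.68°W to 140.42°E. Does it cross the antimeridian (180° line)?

Naïve |140.42 − -164.68| = 305.1° > 180°, so the shorter arc goes the other way round — across 180°.
Signed shortest Δλ = ((140.42 − -164.68 + 180) mod 360) − 180 = -54.9°.
Going west by 54.9° from -164.68° passes through 180° before reaching +140.42°.

Yes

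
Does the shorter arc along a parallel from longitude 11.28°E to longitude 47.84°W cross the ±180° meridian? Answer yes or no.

Signed shortest Δλ = ((-47.84 − 11.28 + 180) mod 360) − 180 = -59.12°.
Going west by 59.12° from +11.28° reaches -47.84° without touching 180°.

No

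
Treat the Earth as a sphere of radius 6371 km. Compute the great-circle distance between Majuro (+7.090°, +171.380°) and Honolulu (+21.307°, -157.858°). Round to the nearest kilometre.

Δλ = -157.858 − 171.380 = -329.238°; wrapped into (−180°, 180°]: 30.762°.
Δφ = 21.307 − 7.090 = 14.217°.
a = sin²(Δφ/2) + cos φ₁ · cos φ₂ · sin²(Δλ/2) = 0.080354.
c = 2·atan2(√a, √(1−a)) = 0.57482 rad → d = 6371·c ≈ 3662.16 km.

3662 km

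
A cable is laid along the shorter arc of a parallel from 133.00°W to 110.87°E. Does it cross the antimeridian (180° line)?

Yes

Naïve |110.87 − -133.00| = 243.87° > 180°, so the shorter arc goes the other way round — across 180°.
Signed shortest Δλ = ((110.87 − -133.00 + 180) mod 360) − 180 = -116.13°.
Going west by 116.13° from -133.00° passes through 180° before reaching +110.87°.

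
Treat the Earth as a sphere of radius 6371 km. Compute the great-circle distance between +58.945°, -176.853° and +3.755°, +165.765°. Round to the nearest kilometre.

6317 km

Δλ = 165.765 − -176.853 = 342.618°; wrapped into (−180°, 180°]: -17.382°.
Δφ = 3.755 − 58.945 = -55.190°.
a = sin²(Δφ/2) + cos φ₁ · cos φ₂ · sin²(Δλ/2) = 0.226325.
c = 2·atan2(√a, √(1−a)) = 0.99160 rad → d = 6371·c ≈ 6317.49 km.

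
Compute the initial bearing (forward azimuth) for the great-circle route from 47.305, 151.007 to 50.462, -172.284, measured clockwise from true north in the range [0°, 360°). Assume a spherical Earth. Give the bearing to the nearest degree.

69°

Δλ = -172.284 − 151.007 = -323.291°; wrapped into (−180°, 180°]: 36.709°.
θ = atan2( sin Δλ · cos φ₂ , cos φ₁ · sin φ₂ − sin φ₁ · cos φ₂ · cos Δλ )
  = atan2(0.38052, 0.14786) = 68.765° → normalised to [0°, 360°): 68.765°.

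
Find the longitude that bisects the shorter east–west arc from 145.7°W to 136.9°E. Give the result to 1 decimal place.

175.6°E

Signed shortest Δλ from -145.7° to +136.9° is -77.4°.
Midpoint longitude = -145.7° + (-77.4°)/2 = -145.7° − 38.7° = -184.4°.
Normalise into (−180°, 180°]: +175.6°.
(The naïve average (-145.7 + +136.9)/2 = -4.4° is on the wrong side of the globe.)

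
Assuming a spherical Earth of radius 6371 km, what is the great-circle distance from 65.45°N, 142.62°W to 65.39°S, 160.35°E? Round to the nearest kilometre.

Δλ = 160.35 − -142.62 = 302.97°; wrapped into (−180°, 180°]: -57.03°.
Δφ = -65.39 − 65.45 = -130.84°.
a = sin²(Δφ/2) + cos φ₁ · cos φ₂ · sin²(Δλ/2) = 0.866407.
c = 2·atan2(√a, √(1−a)) = 2.39324 rad → d = 6371·c ≈ 15247.36 km.

15247 km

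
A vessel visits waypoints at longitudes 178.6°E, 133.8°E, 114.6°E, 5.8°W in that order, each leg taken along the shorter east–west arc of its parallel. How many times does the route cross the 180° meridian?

Leg 1: +178.6° → +133.8°, shortest Δλ = -44.8° (west) — does not cross 180°.
Leg 2: +133.8° → +114.6°, shortest Δλ = -19.2° (west) — does not cross 180°.
Leg 3: +114.6° → -5.8°, shortest Δλ = -120.4° (west) — does not cross 180°.
Total crossings: 0.

0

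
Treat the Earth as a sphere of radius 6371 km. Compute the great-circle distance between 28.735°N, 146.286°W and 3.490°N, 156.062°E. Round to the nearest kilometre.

6690 km

Δλ = 156.062 − -146.286 = 302.348°; wrapped into (−180°, 180°]: -57.652°.
Δφ = 3.490 − 28.735 = -25.245°.
a = sin²(Δφ/2) + cos φ₁ · cos φ₂ · sin²(Δλ/2) = 0.251218.
c = 2·atan2(√a, √(1−a)) = 1.05001 rad → d = 6371·c ≈ 6689.60 km.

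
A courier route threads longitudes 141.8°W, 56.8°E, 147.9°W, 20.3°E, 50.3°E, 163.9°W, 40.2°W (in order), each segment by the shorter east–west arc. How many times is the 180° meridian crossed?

3

Leg 1: -141.8° → +56.8°, shortest Δλ = -161.4° (west) — crosses 180°.
Leg 2: +56.8° → -147.9°, shortest Δλ = 155.3° (east) — crosses 180°.
Leg 3: -147.9° → +20.3°, shortest Δλ = 168.2° (east) — does not cross 180°.
Leg 4: +20.3° → +50.3°, shortest Δλ = 30.0° (east) — does not cross 180°.
Leg 5: +50.3° → -163.9°, shortest Δλ = 145.8° (east) — crosses 180°.
Leg 6: -163.9° → -40.2°, shortest Δλ = 123.7° (east) — does not cross 180°.
Total crossings: 3.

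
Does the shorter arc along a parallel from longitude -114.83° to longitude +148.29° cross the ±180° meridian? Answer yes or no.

Yes

Naïve |148.29 − -114.83| = 263.12° > 180°, so the shorter arc goes the other way round — across 180°.
Signed shortest Δλ = ((148.29 − -114.83 + 180) mod 360) − 180 = -96.88°.
Going west by 96.88° from -114.83° passes through 180° before reaching +148.29°.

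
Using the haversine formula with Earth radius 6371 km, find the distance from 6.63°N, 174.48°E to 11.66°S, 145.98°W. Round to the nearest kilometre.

4823 km

Δλ = -145.98 − 174.48 = -320.46°; wrapped into (−180°, 180°]: 39.54°.
Δφ = -11.66 − 6.63 = -18.29°.
a = sin²(Δφ/2) + cos φ₁ · cos φ₂ · sin²(Δλ/2) = 0.136559.
c = 2·atan2(√a, √(1−a)) = 0.75703 rad → d = 6371·c ≈ 4823.02 km.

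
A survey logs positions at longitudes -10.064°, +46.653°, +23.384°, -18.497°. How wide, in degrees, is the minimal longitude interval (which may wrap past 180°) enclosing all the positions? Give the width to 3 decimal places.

Sort the longitudes: -18.497°, -10.064°, +23.384°, +46.653°.
Eastward gaps between consecutive values (wrapping around): 8.433°, 33.448°, 23.269°, 294.850°.
Largest gap = 294.850° ⇒ minimal covering band is its complement: 360° − 294.850° = 65.150°.
Band runs from -18.497° eastward to +46.653°.

65.150°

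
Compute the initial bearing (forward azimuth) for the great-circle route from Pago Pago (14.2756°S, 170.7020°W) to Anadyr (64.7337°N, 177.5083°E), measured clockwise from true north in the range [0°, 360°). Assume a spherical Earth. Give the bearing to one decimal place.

Δλ = 177.5083 − -170.7020 = 348.2103°; wrapped into (−180°, 180°]: -11.7897°.
θ = atan2( sin Δλ · cos φ₂ , cos φ₁ · sin φ₂ − sin φ₁ · cos φ₂ · cos Δλ )
  = atan2(-0.08721, 0.97944) = -5.088° → normalised to [0°, 360°): 354.912°.

354.9°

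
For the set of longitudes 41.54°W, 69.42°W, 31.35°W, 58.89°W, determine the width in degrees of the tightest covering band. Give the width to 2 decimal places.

Sort the longitudes: -69.42°, -58.89°, -41.54°, -31.35°.
Eastward gaps between consecutive values (wrapping around): 10.53°, 17.35°, 10.19°, 321.93°.
Largest gap = 321.93° ⇒ minimal covering band is its complement: 360° − 321.93° = 38.07°.
Band runs from -69.42° eastward to -31.35°.

38.07°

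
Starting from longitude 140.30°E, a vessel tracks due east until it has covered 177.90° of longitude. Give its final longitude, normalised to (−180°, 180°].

Start at +140.30°; shift +177.90° → +318.20°.
+318.20° lies outside (−180°, 180°]; subtract 360° → -41.80°.

41.80°W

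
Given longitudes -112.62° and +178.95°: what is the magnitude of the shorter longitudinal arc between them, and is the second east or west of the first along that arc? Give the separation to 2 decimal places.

68.43° west

Raw difference: 178.95 − -112.62 = 291.57°.
Normalise into (−180°, 180°]: 291.57° − 360° = -68.43°.
Negative ⇒ the second point lies to the west; separation 68.43°.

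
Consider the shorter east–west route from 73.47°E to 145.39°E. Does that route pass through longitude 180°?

Signed shortest Δλ = ((145.39 − 73.47 + 180) mod 360) − 180 = 71.92°.
Going east by 71.92° from +73.47° reaches +145.39° without touching 180°.

No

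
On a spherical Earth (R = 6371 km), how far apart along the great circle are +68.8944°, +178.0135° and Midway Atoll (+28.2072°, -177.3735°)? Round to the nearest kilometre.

Δλ = -177.3735 − 178.0135 = -355.3870°; wrapped into (−180°, 180°]: 4.6130°.
Δφ = 28.2072 − 68.8944 = -40.6872°.
a = sin²(Δφ/2) + cos φ₁ · cos φ₂ · sin²(Δλ/2) = 0.121374.
c = 2·atan2(√a, √(1−a)) = 0.71170 rad → d = 6371·c ≈ 4534.25 km.

4534 km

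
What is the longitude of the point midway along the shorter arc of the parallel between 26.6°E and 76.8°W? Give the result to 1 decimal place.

Signed shortest Δλ from +26.6° to -76.8° is -103.4°.
Midpoint longitude = +26.6° + (-103.4°)/2 = +26.6° − 51.7° = -25.1°.

25.1°W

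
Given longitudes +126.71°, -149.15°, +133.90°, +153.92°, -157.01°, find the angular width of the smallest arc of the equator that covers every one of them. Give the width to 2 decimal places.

Sort the longitudes: -157.01°, -149.15°, +126.71°, +133.90°, +153.92°.
Eastward gaps between consecutive values (wrapping around): 7.86°, 275.86°, 7.19°, 20.02°, 49.07°.
Largest gap = 275.86° ⇒ minimal covering band is its complement: 360° − 275.86° = 84.14°.
Band runs from +126.71° eastward to -149.15°, crossing the antimeridian.

84.14°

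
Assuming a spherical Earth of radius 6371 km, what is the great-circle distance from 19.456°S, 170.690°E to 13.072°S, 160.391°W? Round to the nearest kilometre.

Δλ = -160.391 − 170.690 = -331.081°; wrapped into (−180°, 180°]: 28.919°.
Δφ = -13.072 − -19.456 = 6.384°.
a = sin²(Δφ/2) + cos φ₁ · cos φ₂ · sin²(Δλ/2) = 0.060365.
c = 2·atan2(√a, √(1−a)) = 0.49647 rad → d = 6371·c ≈ 3163.00 km.

3163 km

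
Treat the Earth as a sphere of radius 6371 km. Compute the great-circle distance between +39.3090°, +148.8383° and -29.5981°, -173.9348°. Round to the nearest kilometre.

Δλ = -173.9348 − 148.8383 = -322.7731°; wrapped into (−180°, 180°]: 37.2269°.
Δφ = -29.5981 − 39.3090 = -68.9071°.
a = sin²(Δφ/2) + cos φ₁ · cos φ₂ · sin²(Δλ/2) = 0.388600.
c = 2·atan2(√a, √(1−a)) = 1.34611 rad → d = 6371·c ≈ 8576.07 km.

8576 km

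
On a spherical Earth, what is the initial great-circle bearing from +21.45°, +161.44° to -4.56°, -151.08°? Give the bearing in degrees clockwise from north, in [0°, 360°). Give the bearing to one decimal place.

Δλ = -151.08 − 161.44 = -312.52°; wrapped into (−180°, 180°]: 47.48°.
θ = atan2( sin Δλ · cos φ₂ , cos φ₁ · sin φ₂ − sin φ₁ · cos φ₂ · cos Δλ )
  = atan2(0.73471, -0.32036) = 113.559° → normalised to [0°, 360°): 113.559°.

113.6°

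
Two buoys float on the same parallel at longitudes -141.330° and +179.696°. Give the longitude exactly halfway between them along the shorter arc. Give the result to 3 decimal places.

Signed shortest Δλ from -141.330° to +179.696° is -38.974°.
Midpoint longitude = -141.330° + (-38.974°)/2 = -141.330° − 19.487° = -160.817°.
(The naïve average (-141.330 + +179.696)/2 = 19.183° is on the wrong side of the globe.)

-160.817°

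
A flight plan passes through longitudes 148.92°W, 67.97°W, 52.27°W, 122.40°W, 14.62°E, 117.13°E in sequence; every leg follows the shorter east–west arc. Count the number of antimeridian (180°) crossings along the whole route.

Leg 1: -148.92° → -67.97°, shortest Δλ = 80.95° (east) — does not cross 180°.
Leg 2: -67.97° → -52.27°, shortest Δλ = 15.7° (east) — does not cross 180°.
Leg 3: -52.27° → -122.40°, shortest Δλ = -70.13° (west) — does not cross 180°.
Leg 4: -122.40° → +14.62°, shortest Δλ = 137.02° (east) — does not cross 180°.
Leg 5: +14.62° → +117.13°, shortest Δλ = 102.51° (east) — does not cross 180°.
Total crossings: 0.

0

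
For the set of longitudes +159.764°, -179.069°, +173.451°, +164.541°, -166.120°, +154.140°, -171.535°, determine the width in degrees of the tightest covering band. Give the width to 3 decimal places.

Sort the longitudes: -179.069°, -171.535°, -166.120°, +154.140°, +159.764°, +164.541°, +173.451°.
Eastward gaps between consecutive values (wrapping around): 7.534°, 5.415°, 320.260°, 5.624°, 4.777°, 8.910°, 7.480°.
Largest gap = 320.260° ⇒ minimal covering band is its complement: 360° − 320.260° = 39.740°.
Band runs from +154.140° eastward to -166.120°, crossing the antimeridian.

39.740°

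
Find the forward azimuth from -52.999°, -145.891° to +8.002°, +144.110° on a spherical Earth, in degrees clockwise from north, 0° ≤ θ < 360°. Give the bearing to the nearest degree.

291°

Δλ = 144.110 − -145.891 = 290.001°; wrapped into (−180°, 180°]: -69.999°.
θ = atan2( sin Δλ · cos φ₂ , cos φ₁ · sin φ₂ − sin φ₁ · cos φ₂ · cos Δλ )
  = atan2(-0.93054, 0.35428) = -69.157° → normalised to [0°, 360°): 290.843°.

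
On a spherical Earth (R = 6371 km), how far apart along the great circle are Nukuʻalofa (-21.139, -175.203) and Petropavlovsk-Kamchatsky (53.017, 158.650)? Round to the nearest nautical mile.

4656 nmi

Δλ = 158.650 − -175.203 = 333.853°; wrapped into (−180°, 180°]: -26.147°.
Δφ = 53.017 − -21.139 = 74.156°.
a = sin²(Δφ/2) + cos φ₁ · cos φ₂ · sin²(Δλ/2) = 0.392200.
c = 2·atan2(√a, √(1−a)) = 1.35349 rad → d = 6371·c ≈ 8623.09 km ≈ 4656.09 nmi.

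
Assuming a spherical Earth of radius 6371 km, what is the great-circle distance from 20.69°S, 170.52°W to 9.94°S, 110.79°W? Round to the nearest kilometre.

6483 km

Δλ = -110.79 − -170.52 = 59.73°.
Δφ = -9.94 − -20.69 = 10.75°.
a = sin²(Δφ/2) + cos φ₁ · cos φ₂ · sin²(Δλ/2) = 0.237263.
c = 2·atan2(√a, √(1−a)) = 1.01752 rad → d = 6371·c ≈ 6482.64 km.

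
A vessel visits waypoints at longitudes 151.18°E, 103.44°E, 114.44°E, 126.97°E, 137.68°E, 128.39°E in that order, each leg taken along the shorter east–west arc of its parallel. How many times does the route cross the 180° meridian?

Leg 1: +151.18° → +103.44°, shortest Δλ = -47.74° (west) — does not cross 180°.
Leg 2: +103.44° → +114.44°, shortest Δλ = 11.0° (east) — does not cross 180°.
Leg 3: +114.44° → +126.97°, shortest Δλ = 12.53° (east) — does not cross 180°.
Leg 4: +126.97° → +137.68°, shortest Δλ = 10.71° (east) — does not cross 180°.
Leg 5: +137.68° → +128.39°, shortest Δλ = -9.29° (west) — does not cross 180°.
Total crossings: 0.

0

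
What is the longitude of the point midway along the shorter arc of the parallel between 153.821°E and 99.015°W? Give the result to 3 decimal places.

152.597°W

Signed shortest Δλ from +153.821° to -99.015° is +107.164°.
Midpoint longitude = +153.821° + (+107.164°)/2 = +153.821° + 53.582° = +207.403°.
Normalise into (−180°, 180°]: -152.597°.
(The naïve average (+153.821 + -99.015)/2 = 27.403° is on the wrong side of the globe.)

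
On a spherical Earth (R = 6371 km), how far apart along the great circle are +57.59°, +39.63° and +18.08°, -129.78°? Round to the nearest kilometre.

Δλ = -129.78 − 39.63 = -169.41°.
Δφ = 18.08 − 57.59 = -39.51°.
a = sin²(Δφ/2) + cos φ₁ · cos φ₂ · sin²(Δλ/2) = 0.619414.
c = 2·atan2(√a, √(1−a)) = 1.81196 rad → d = 6371·c ≈ 11543.97 km.

11544 km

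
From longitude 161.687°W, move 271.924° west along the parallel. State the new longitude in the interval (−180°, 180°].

73.611°W

Start at -161.687°; shift −271.924° → -433.611°.
-433.611° lies outside (−180°, 180°]; add 360° → -73.611°.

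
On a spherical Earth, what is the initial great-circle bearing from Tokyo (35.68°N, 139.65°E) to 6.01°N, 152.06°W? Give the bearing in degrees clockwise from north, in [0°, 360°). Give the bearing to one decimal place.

98.0°

Δλ = -152.06 − 139.65 = -291.71°; wrapped into (−180°, 180°]: 68.29°.
θ = atan2( sin Δλ · cos φ₂ , cos φ₁ · sin φ₂ − sin φ₁ · cos φ₂ · cos Δλ )
  = atan2(0.92396, -0.12952) = 97.980° → normalised to [0°, 360°): 97.980°.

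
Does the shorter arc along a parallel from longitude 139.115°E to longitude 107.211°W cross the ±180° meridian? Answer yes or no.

Naïve |-107.211 − 139.115| = 246.326° > 180°, so the shorter arc goes the other way round — across 180°.
Signed shortest Δλ = ((-107.211 − 139.115 + 180) mod 360) − 180 = 113.674°.
Going east by 113.674° from +139.115° passes through 180° before reaching -107.211°.

Yes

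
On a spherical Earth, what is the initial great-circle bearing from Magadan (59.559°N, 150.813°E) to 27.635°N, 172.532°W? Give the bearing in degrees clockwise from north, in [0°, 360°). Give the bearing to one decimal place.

Δλ = -172.532 − 150.813 = -323.345°; wrapped into (−180°, 180°]: 36.655°.
θ = atan2( sin Δλ · cos φ₂ , cos φ₁ · sin φ₂ − sin φ₁ · cos φ₂ · cos Δλ )
  = atan2(0.52889, -0.37775) = 125.536° → normalised to [0°, 360°): 125.536°.

125.5°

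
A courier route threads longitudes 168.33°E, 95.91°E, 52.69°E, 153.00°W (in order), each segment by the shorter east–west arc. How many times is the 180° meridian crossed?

Leg 1: +168.33° → +95.91°, shortest Δλ = -72.42° (west) — does not cross 180°.
Leg 2: +95.91° → +52.69°, shortest Δλ = -43.22° (west) — does not cross 180°.
Leg 3: +52.69° → -153.00°, shortest Δλ = 154.31° (east) — crosses 180°.
Total crossings: 1.

1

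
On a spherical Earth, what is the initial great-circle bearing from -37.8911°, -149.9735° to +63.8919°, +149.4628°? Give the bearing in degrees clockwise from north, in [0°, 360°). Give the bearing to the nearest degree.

336°

Δλ = 149.4628 − -149.9735 = 299.4363°; wrapped into (−180°, 180°]: -60.5637°.
θ = atan2( sin Δλ · cos φ₂ , cos φ₁ · sin φ₂ − sin φ₁ · cos φ₂ · cos Δλ )
  = atan2(-0.38325, 0.84148) = -24.487° → normalised to [0°, 360°): 335.513°.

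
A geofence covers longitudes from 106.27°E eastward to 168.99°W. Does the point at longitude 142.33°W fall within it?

Band width going east from +106.27° to -168.99°: ((-168.99 − 106.27) mod 360) = 84.74°.
Offset of -142.33° east of the west edge: ((-142.33 − 106.27) mod 360) = 111.40°.
111.40° > 84.74° ⇒ outside.

No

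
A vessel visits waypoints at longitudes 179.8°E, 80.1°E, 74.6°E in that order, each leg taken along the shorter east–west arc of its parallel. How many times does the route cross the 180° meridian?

0

Leg 1: +179.8° → +80.1°, shortest Δλ = -99.7° (west) — does not cross 180°.
Leg 2: +80.1° → +74.6°, shortest Δλ = -5.5° (west) — does not cross 180°.
Total crossings: 0.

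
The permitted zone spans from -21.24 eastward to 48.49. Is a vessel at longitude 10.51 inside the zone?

Yes

Band width going east from -21.24° to +48.49°: ((48.49 − -21.24) mod 360) = 69.73°.
Offset of +10.51° east of the west edge: ((10.51 − -21.24) mod 360) = 31.75°.
31.75° ≤ 69.73° ⇒ inside.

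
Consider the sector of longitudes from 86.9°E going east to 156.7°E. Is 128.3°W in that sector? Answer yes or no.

Band width going east from +86.9° to +156.7°: ((156.7 − 86.9) mod 360) = 69.8°.
Offset of -128.3° east of the west edge: ((-128.3 − 86.9) mod 360) = 144.8°.
144.8° > 69.8° ⇒ outside.

No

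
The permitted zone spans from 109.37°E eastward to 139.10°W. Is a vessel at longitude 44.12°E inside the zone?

Band width going east from +109.37° to -139.10°: ((-139.10 − 109.37) mod 360) = 111.53°.
Offset of +44.12° east of the west edge: ((44.12 − 109.37) mod 360) = 294.75°.
294.75° > 111.53° ⇒ outside.

No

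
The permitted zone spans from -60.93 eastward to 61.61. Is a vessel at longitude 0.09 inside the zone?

Yes

Band width going east from -60.93° to +61.61°: ((61.61 − -60.93) mod 360) = 122.54°.
Offset of +0.09° east of the west edge: ((0.09 − -60.93) mod 360) = 61.02°.
61.02° ≤ 122.54° ⇒ inside.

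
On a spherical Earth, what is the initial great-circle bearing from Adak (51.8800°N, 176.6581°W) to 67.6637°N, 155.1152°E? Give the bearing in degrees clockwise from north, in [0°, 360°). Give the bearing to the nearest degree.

330°

Δλ = 155.1152 − -176.6581 = 331.7733°; wrapped into (−180°, 180°]: -28.2267°.
θ = atan2( sin Δλ · cos φ₂ , cos φ₁ · sin φ₂ − sin φ₁ · cos φ₂ · cos Δλ )
  = atan2(-0.17975, 0.30756) = -30.303° → normalised to [0°, 360°): 329.697°.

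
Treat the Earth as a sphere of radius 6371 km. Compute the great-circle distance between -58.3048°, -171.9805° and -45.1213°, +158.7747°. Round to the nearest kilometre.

2460 km

Δλ = 158.7747 − -171.9805 = 330.7552°; wrapped into (−180°, 180°]: -29.2448°.
Δφ = -45.1213 − -58.3048 = 13.1835°.
a = sin²(Δφ/2) + cos φ₁ · cos φ₂ · sin²(Δλ/2) = 0.036804.
c = 2·atan2(√a, √(1−a)) = 0.38608 rad → d = 6371·c ≈ 2459.72 km.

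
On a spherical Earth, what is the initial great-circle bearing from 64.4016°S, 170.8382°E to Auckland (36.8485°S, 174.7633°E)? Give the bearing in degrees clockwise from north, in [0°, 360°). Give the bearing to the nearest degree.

7°

Δλ = 174.7633 − 170.8382 = 3.9251°.
θ = atan2( sin Δλ · cos φ₂ , cos φ₁ · sin φ₂ − sin φ₁ · cos φ₂ · cos Δλ )
  = atan2(0.05478, 0.46088) = 6.778° → normalised to [0°, 360°): 6.778°.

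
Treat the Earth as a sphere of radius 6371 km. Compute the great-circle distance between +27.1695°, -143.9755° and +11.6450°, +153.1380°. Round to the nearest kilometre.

6750 km

Δλ = 153.1380 − -143.9755 = 297.1135°; wrapped into (−180°, 180°]: -62.8865°.
Δφ = 11.6450 − 27.1695 = -15.5245°.
a = sin²(Δφ/2) + cos φ₁ · cos φ₂ · sin²(Δλ/2) = 0.255355.
c = 2·atan2(√a, √(1−a)) = 1.05952 rad → d = 6371·c ≈ 6750.21 km.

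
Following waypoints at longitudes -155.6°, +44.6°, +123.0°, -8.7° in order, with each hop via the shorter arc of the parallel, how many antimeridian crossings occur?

Leg 1: -155.6° → +44.6°, shortest Δλ = -159.8° (west) — crosses 180°.
Leg 2: +44.6° → +123.0°, shortest Δλ = 78.4° (east) — does not cross 180°.
Leg 3: +123.0° → -8.7°, shortest Δλ = -131.7° (west) — does not cross 180°.
Total crossings: 1.

1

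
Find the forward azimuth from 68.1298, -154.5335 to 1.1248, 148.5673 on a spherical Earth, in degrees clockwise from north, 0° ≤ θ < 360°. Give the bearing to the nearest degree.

Δλ = 148.5673 − -154.5335 = 303.1008°; wrapped into (−180°, 180°]: -56.8992°.
θ = atan2( sin Δλ · cos φ₂ , cos φ₁ · sin φ₂ − sin φ₁ · cos φ₂ · cos Δλ )
  = atan2(-0.83755, -0.49940) = -120.806° → normalised to [0°, 360°): 239.194°.

239°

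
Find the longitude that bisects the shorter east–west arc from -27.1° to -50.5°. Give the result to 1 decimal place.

Signed shortest Δλ from -27.1° to -50.5° is -23.4°.
Midpoint longitude = -27.1° + (-23.4°)/2 = -27.1° − 11.7° = -38.8°.

-38.8°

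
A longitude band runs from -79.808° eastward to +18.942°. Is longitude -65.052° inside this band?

Band width going east from -79.808° to +18.942°: ((18.942 − -79.808) mod 360) = 98.750°.
Offset of -65.052° east of the west edge: ((-65.052 − -79.808) mod 360) = 14.756°.
14.756° ≤ 98.750° ⇒ inside.

Yes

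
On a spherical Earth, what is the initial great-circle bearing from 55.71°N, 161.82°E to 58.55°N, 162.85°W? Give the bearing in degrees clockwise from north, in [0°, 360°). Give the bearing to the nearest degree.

Δλ = -162.85 − 161.82 = -324.67°; wrapped into (−180°, 180°]: 35.33°.
θ = atan2( sin Δλ · cos φ₂ , cos φ₁ · sin φ₂ − sin φ₁ · cos φ₂ · cos Δλ )
  = atan2(0.30172, 0.12894) = 66.861° → normalised to [0°, 360°): 66.861°.

67°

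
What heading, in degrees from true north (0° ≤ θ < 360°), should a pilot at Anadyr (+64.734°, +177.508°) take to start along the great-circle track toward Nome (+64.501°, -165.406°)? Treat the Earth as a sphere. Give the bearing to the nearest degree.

Δλ = -165.406 − 177.508 = -342.914°; wrapped into (−180°, 180°]: 17.086°.
θ = atan2( sin Δλ · cos φ₂ , cos φ₁ · sin φ₂ − sin φ₁ · cos φ₂ · cos Δλ )
  = atan2(0.12648, 0.01312) = 84.080° → normalised to [0°, 360°): 84.080°.

84°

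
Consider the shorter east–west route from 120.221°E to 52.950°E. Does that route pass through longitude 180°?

No

Signed shortest Δλ = ((52.950 − 120.221 + 180) mod 360) − 180 = -67.271°.
Going west by 67.271° from +120.221° reaches +52.950° without touching 180°.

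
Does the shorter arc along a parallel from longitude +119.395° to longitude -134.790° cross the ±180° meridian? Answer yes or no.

Yes

Naïve |-134.790 − 119.395| = 254.185° > 180°, so the shorter arc goes the other way round — across 180°.
Signed shortest Δλ = ((-134.790 − 119.395 + 180) mod 360) − 180 = 105.815°.
Going east by 105.815° from +119.395° passes through 180° before reaching -134.790°.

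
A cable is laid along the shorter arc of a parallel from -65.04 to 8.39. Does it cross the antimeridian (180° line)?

No

Signed shortest Δλ = ((8.39 − -65.04 + 180) mod 360) − 180 = 73.43°.
Going east by 73.43° from -65.04° reaches +8.39° without touching 180°.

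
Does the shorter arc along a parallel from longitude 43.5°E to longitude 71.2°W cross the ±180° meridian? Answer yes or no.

Signed shortest Δλ = ((-71.2 − 43.5 + 180) mod 360) − 180 = -114.7°.
Going west by 114.7° from +43.5° reaches -71.2° without touching 180°.

No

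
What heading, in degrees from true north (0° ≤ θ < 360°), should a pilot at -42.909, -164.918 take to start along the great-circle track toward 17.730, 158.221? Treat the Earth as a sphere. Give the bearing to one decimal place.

Δλ = 158.221 − -164.918 = 323.139°; wrapped into (−180°, 180°]: -36.861°.
θ = atan2( sin Δλ · cos φ₂ , cos φ₁ · sin φ₂ − sin φ₁ · cos φ₂ · cos Δλ )
  = atan2(-0.57138, 0.74191) = -37.602° → normalised to [0°, 360°): 322.398°.

322.4°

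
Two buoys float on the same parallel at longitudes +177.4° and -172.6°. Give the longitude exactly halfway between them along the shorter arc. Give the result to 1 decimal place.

Signed shortest Δλ from +177.4° to -172.6° is +10.0°.
Midpoint longitude = +177.4° + (+10.0°)/2 = +177.4° + 5.0° = +182.4°.
Normalise into (−180°, 180°]: -177.6°.
(The naïve average (+177.4 + -172.6)/2 = 2.4° is on the wrong side of the globe.)

-177.6°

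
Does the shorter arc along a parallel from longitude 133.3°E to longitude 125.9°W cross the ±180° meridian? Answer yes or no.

Naïve |-125.9 − 133.3| = 259.2° > 180°, so the shorter arc goes the other way round — across 180°.
Signed shortest Δλ = ((-125.9 − 133.3 + 180) mod 360) − 180 = 100.8°.
Going east by 100.8° from +133.3° passes through 180° before reaching -125.9°.

Yes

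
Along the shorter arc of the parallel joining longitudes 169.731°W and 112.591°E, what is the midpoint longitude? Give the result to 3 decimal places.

Signed shortest Δλ from -169.731° to +112.591° is -77.678°.
Midpoint longitude = -169.731° + (-77.678°)/2 = -169.731° − 38.839° = -208.570°.
Normalise into (−180°, 180°]: +151.430°.
(The naïve average (-169.731 + +112.591)/2 = -28.57° is on the wrong side of the globe.)

151.430°E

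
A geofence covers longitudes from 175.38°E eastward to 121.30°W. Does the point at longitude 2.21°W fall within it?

Band width going east from +175.38° to -121.30°: ((-121.30 − 175.38) mod 360) = 63.32°.
Offset of -2.21° east of the west edge: ((-2.21 − 175.38) mod 360) = 182.41°.
182.41° > 63.32° ⇒ outside.

No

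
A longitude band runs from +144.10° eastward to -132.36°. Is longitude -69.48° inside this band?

No

Band width going east from +144.10° to -132.36°: ((-132.36 − 144.10) mod 360) = 83.54°.
Offset of -69.48° east of the west edge: ((-69.48 − 144.10) mod 360) = 146.42°.
146.42° > 83.54° ⇒ outside.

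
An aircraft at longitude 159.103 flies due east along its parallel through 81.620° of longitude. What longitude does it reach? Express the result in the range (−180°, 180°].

-119.277°

Start at +159.103°; shift +81.620° → +240.723°.
+240.723° lies outside (−180°, 180°]; subtract 360° → -119.277°.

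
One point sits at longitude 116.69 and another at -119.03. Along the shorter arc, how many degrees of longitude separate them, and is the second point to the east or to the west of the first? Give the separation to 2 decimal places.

Raw difference: -119.03 − 116.69 = -235.72°.
Normalise into (−180°, 180°]: -235.72° + 360° = 124.28°.
Positive ⇒ the second point lies to the east; separation 124.28°.

124.28° east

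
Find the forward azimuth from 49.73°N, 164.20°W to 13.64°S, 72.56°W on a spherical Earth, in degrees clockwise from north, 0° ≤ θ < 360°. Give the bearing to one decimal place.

97.7°

Δλ = -72.56 − -164.20 = 91.64°.
θ = atan2( sin Δλ · cos φ₂ , cos φ₁ · sin φ₂ − sin φ₁ · cos φ₂ · cos Δλ )
  = atan2(0.97140, -0.13121) = 97.693° → normalised to [0°, 360°): 97.693°.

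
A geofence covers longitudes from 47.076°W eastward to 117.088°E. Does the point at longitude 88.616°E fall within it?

Yes

Band width going east from -47.076° to +117.088°: ((117.088 − -47.076) mod 360) = 164.164°.
Offset of +88.616° east of the west edge: ((88.616 − -47.076) mod 360) = 135.692°.
135.692° ≤ 164.164° ⇒ inside.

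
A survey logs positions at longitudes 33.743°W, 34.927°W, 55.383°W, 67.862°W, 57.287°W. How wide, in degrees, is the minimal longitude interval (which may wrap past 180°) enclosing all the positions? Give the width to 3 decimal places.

Sort the longitudes: -67.862°, -57.287°, -55.383°, -34.927°, -33.743°.
Eastward gaps between consecutive values (wrapping around): 10.575°, 1.904°, 20.456°, 1.184°, 325.881°.
Largest gap = 325.881° ⇒ minimal covering band is its complement: 360° − 325.881° = 34.119°.
Band runs from -67.862° eastward to -33.743°.

34.119°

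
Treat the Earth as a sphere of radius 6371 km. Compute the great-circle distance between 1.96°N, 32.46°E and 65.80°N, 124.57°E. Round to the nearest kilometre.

9905 km

Δλ = 124.57 − 32.46 = 92.11°.
Δφ = 65.80 − 1.96 = 63.84°.
a = sin²(Δφ/2) + cos φ₁ · cos φ₂ · sin²(Δλ/2) = 0.491944.
c = 2·atan2(√a, √(1−a)) = 1.55468 rad → d = 6371·c ≈ 9904.89 km.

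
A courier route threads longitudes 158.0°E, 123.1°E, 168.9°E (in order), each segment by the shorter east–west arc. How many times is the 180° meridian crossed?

0

Leg 1: +158.0° → +123.1°, shortest Δλ = -34.9° (west) — does not cross 180°.
Leg 2: +123.1° → +168.9°, shortest Δλ = 45.8° (east) — does not cross 180°.
Total crossings: 0.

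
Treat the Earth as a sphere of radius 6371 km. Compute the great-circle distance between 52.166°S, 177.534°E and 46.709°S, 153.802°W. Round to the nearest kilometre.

2144 km

Δλ = -153.802 − 177.534 = -331.336°; wrapped into (−180°, 180°]: 28.664°.
Δφ = -46.709 − -52.166 = 5.457°.
a = sin²(Δφ/2) + cos φ₁ · cos φ₂ · sin²(Δλ/2) = 0.028038.
c = 2·atan2(√a, √(1−a)) = 0.33648 rad → d = 6371·c ≈ 2143.71 km.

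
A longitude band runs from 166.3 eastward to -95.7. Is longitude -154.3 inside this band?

Band width going east from +166.3° to -95.7°: ((-95.7 − 166.3) mod 360) = 98.0°.
Offset of -154.3° east of the west edge: ((-154.3 − 166.3) mod 360) = 39.4°.
39.4° ≤ 98.0° ⇒ inside.

Yes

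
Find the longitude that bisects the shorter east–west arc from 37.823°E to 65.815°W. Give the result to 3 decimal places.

Signed shortest Δλ from +37.823° to -65.815° is -103.638°.
Midpoint longitude = +37.823° + (-103.638°)/2 = +37.823° − 51.819° = -13.996°.

13.996°W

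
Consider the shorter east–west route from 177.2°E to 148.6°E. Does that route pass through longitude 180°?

Signed shortest Δλ = ((148.6 − 177.2 + 180) mod 360) − 180 = -28.6°.
Going west by 28.6° from +177.2° reaches +148.6° without touching 180°.

No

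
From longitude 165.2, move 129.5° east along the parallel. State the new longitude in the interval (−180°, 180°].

-65.3°

Start at +165.2°; shift +129.5° → +294.7°.
+294.7° lies outside (−180°, 180°]; subtract 360° → -65.3°.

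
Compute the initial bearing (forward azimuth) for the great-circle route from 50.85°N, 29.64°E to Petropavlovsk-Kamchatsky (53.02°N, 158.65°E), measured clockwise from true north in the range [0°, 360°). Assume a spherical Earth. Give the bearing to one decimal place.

Δλ = 158.65 − 29.64 = 129.01°.
θ = atan2( sin Δλ · cos φ₂ , cos φ₁ · sin φ₂ − sin φ₁ · cos φ₂ · cos Δλ )
  = atan2(0.46742, 0.79799) = 30.359° → normalised to [0°, 360°): 30.359°.

30.4°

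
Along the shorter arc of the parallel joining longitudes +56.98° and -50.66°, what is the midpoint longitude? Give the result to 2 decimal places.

Signed shortest Δλ from +56.98° to -50.66° is -107.64°.
Midpoint longitude = +56.98° + (-107.64°)/2 = +56.98° − 53.82° = +3.16°.

+3.16°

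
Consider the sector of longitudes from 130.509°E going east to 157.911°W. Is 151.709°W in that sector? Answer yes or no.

Band width going east from +130.509° to -157.911°: ((-157.911 − 130.509) mod 360) = 71.580°.
Offset of -151.709° east of the west edge: ((-151.709 − 130.509) mod 360) = 77.782°.
77.782° > 71.580° ⇒ outside.

No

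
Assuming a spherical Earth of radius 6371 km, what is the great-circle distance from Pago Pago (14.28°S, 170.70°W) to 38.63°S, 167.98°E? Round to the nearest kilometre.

3421 km

Δλ = 167.98 − -170.70 = 338.68°; wrapped into (−180°, 180°]: -21.32°.
Δφ = -38.63 − -14.28 = -24.35°.
a = sin²(Δφ/2) + cos φ₁ · cos φ₂ · sin²(Δλ/2) = 0.070383.
c = 2·atan2(√a, √(1−a)) = 0.53703 rad → d = 6371·c ≈ 3421.39 km.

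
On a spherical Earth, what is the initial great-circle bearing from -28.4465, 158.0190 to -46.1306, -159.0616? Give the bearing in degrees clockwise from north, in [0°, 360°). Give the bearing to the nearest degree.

Δλ = -159.0616 − 158.0190 = -317.0806°; wrapped into (−180°, 180°]: 42.9194°.
θ = atan2( sin Δλ · cos φ₂ , cos φ₁ · sin φ₂ − sin φ₁ · cos φ₂ · cos Δλ )
  = atan2(0.47192, -0.39214) = 129.724° → normalised to [0°, 360°): 129.724°.

130°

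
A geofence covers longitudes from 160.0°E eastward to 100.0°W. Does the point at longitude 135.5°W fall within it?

Band width going east from +160.0° to -100.0°: ((-100.0 − 160.0) mod 360) = 100.0°.
Offset of -135.5° east of the west edge: ((-135.5 − 160.0) mod 360) = 64.5°.
64.5° ≤ 100.0° ⇒ inside.

Yes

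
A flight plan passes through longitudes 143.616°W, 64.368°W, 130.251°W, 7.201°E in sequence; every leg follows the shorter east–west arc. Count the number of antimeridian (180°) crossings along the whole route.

Leg 1: -143.616° → -64.368°, shortest Δλ = 79.248° (east) — does not cross 180°.
Leg 2: -64.368° → -130.251°, shortest Δλ = -65.883° (west) — does not cross 180°.
Leg 3: -130.251° → +7.201°, shortest Δλ = 137.452° (east) — does not cross 180°.
Total crossings: 0.

0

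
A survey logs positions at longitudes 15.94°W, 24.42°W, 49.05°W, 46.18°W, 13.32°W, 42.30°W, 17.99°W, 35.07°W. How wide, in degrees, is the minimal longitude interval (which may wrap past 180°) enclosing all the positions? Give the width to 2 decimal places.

35.73°

Sort the longitudes: -49.05°, -46.18°, -42.30°, -35.07°, -24.42°, -17.99°, -15.94°, -13.32°.
Eastward gaps between consecutive values (wrapping around): 2.87°, 3.88°, 7.23°, 10.65°, 6.43°, 2.05°, 2.62°, 324.27°.
Largest gap = 324.27° ⇒ minimal covering band is its complement: 360° − 324.27° = 35.73°.
Band runs from -49.05° eastward to -13.32°.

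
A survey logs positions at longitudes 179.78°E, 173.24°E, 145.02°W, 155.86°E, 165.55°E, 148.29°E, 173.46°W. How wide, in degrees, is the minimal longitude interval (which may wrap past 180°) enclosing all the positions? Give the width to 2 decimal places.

66.69°

Sort the longitudes: -173.46°, -145.02°, +148.29°, +155.86°, +165.55°, +173.24°, +179.78°.
Eastward gaps between consecutive values (wrapping around): 28.44°, 293.31°, 7.57°, 9.69°, 7.69°, 6.54°, 6.76°.
Largest gap = 293.31° ⇒ minimal covering band is its complement: 360° − 293.31° = 66.69°.
Band runs from +148.29° eastward to -145.02°, crossing the antimeridian.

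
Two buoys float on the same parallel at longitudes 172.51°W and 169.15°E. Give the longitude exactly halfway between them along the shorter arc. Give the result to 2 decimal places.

Signed shortest Δλ from -172.51° to +169.15° is -18.34°.
Midpoint longitude = -172.51° + (-18.34°)/2 = -172.51° − 9.17° = -181.68°.
Normalise into (−180°, 180°]: +178.32°.
(The naïve average (-172.51 + +169.15)/2 = -1.68° is on the wrong side of the globe.)

178.32°E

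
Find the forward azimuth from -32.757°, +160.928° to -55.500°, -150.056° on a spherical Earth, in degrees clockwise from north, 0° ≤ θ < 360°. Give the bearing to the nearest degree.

139°

Δλ = -150.056 − 160.928 = -310.984°; wrapped into (−180°, 180°]: 49.016°.
θ = atan2( sin Δλ · cos φ₂ , cos φ₁ · sin φ₂ − sin φ₁ · cos φ₂ · cos Δλ )
  = atan2(0.42758, -0.49207) = 139.012° → normalised to [0°, 360°): 139.012°.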